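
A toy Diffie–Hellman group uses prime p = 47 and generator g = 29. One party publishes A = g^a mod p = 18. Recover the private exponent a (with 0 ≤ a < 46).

24

Baby-step giant-step with m = ceil(sqrt(46)) = 7.
Baby table (29^j mod 47 for j=0..6):
  0:1  1:29  2:42  3:43  4:25  5:20  6:16
Giant step factor: 29^(-7) ≡ 39 (mod 47).
Scan 18·39^i mod 47 for i = 0, 1, …:
  i=0: 18   i=1: 44   i=2: 24   i=3: 43
Match at i=3, j=3: a = 3·7 + 3 = 24.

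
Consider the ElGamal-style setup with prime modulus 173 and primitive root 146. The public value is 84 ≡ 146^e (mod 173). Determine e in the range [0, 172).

Baby-step giant-step with m = ceil(sqrt(172)) = 14.
Baby table (146^j mod 173 for j=0..13):
  0:1  1:146  2:37  3:39  4:158  5:59  6:137  7:107
  8:52  9:153  10:21  11:125  12:85  13:127
Giant step factor: 146^(-14) ≡ 67 (mod 173).
Scan 84·67^i mod 173 for i = 0, 1, …:
  i=0: 84   i=1: 92   i=2: 109   i=3: 37
Match at i=3, j=2: e = 3·14 + 2 = 44.

44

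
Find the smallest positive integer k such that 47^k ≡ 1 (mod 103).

6

The order of 47 must divide p − 1 = 102 = 2 · 3 · 17.
Divisors: 1, 2, 3, 6, 17, 34, 51, 102.
Check each in increasing order: 47^1 ≡ 47;  47^2 ≡ 46;  47^3 ≡ 102;  47^6 ≡ 1.
Smallest exponent giving 1 is 6.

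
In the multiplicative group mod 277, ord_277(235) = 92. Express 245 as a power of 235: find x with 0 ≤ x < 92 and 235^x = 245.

67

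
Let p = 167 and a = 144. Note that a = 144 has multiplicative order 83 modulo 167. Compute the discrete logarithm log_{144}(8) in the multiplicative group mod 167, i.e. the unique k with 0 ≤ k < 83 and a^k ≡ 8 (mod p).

49

Baby-step giant-step with m = ceil(sqrt(83)) = 10.
Baby table (144^j mod 167 for j=0..9):
  0:1  1:144  2:28  3:24  4:116  5:4  6:75  7:112
  8:96  9:130
Giant step factor: 144^(-10) ≡ 94 (mod 167).
Scan 8·94^i mod 167 for i = 0, 1, …:
  i=0: 8   i=1: 84   i=2: 47   i=3: 76
  i=4: 130
Match at i=4, j=9: k = 4·10 + 9 = 49.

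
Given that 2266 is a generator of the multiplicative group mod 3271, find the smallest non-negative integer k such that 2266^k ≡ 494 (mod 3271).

355

Baby-step giant-step with m = ceil(sqrt(3270)) = 58.
Baby table (2266^j mod 3271 for j=0..57):
  0:1  1:2266  2:2557  3:1221  4:2791  5:1563  6:2536  7:2700
  8:1430  9:2090  10:2803  11:2587  12:510  13:997  14:2212  15:1220
  16:525  17:2277  18:1315  19:3180  20:3138  21:2825  22:103  23:1157
  24:1691  25:1465  26:2896  27:710  28:2799  29:65  30:95  31:2655
  32:861  33:1510  34:194  35:1290  36:2137  37:1362  38:1739  39:2290
  40:1334  41:440  42:2656  43:3127  44:796  45:1415  46:810  47:429
  48:627  49:1168  50:449  51:153  52:3243  53:1972  54:366  55:1793
  56:356  57:2030
Giant step factor: 2266^(-58) ≡ 3247 (mod 3271).
Scan 494·3247^i mod 3271 for i = 0, 1, …:
  i=0: 494   i=1: 1228   i=2: 3238   i=3: 792
  i=4: 618   i=5: 1523   i=6: 2700
Match at i=6, j=7: k = 6·58 + 7 = 355.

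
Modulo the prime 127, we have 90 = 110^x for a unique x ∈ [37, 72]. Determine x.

49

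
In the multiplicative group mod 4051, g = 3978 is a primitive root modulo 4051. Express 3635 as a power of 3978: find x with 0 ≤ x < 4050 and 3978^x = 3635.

2343

Baby-step giant-step with m = ceil(sqrt(4050)) = 64.
Baby table (3978^j mod 4051 for j=0..63):
  0:1  1:3978  2:1278  3:3930  4:731  5:3351  6:2488  7:671
  8:3680  9:2777  10:3880  11:330  12:216  13:436  14:580  15:2221
  16:3958  17:2738  18:2676  19:3151  20:884  21:284  22:3574  23:2413
  24:2095  25:1003  26:3750  27:1718  28:167  29:4013  30:2774  31:48
  32:547  33:579  34:2294  35:2680  36:2859  37:1945  38:3851  39:2447
  40:3664  41:3945  42:3687  43:2266  44:673  45:3534  46:1282  47:3638
  48:1792  49:2867  50:1361  51:1922  52:1479  53:1410  54:2396  55:3336
  56:3583  57:1756  58:1444  59:3965  60:2227  61:3520  62:2304  63:1950
Giant step factor: 3978^(-64) ≡ 1477 (mod 4051).
Scan 3635·1477^i mod 4051 for i = 0, 1, …:
  i=0: 3635   i=1: 1320   i=2: 1109   i=3: 1389
  i=4: 1747   i=5: 3883   i=6: 3026   i=7: 1149
  i=8: 3755   i=9: 316     …   i=35: 2887
  i=36: 2447
Match at i=36, j=39: x = 36·64 + 39 = 2343.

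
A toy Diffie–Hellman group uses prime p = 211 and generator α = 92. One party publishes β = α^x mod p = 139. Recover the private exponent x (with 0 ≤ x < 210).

118

Baby-step giant-step with m = ceil(sqrt(210)) = 15.
Baby table (92^j mod 211 for j=0..14):
  0:1  1:92  2:24  3:98  4:154  5:31  6:109  7:111
  8:84  9:132  10:117  11:3  12:65  13:72  14:83
Giant step factor: 92^(-15) ≡ 153 (mod 211).
Scan 139·153^i mod 211 for i = 0, 1, …:
  i=0: 139   i=1: 167   i=2: 20   i=3: 106
  i=4: 182   i=5: 205   i=6: 137   i=7: 72
Match at i=7, j=13: x = 7·15 + 13 = 118.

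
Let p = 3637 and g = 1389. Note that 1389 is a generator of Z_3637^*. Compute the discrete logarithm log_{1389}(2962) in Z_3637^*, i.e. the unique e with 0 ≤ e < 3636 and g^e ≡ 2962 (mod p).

2280

Baby-step giant-step with m = ceil(sqrt(3636)) = 61.
Baby table (1389^j mod 3637 for j=0..60):
  0:1  1:1389  2:1711  3:1618  4:3373  5:641  6:2921  7:2014
  8:593  9:1715  10:3537  11:2943  12:3476  13:1865  14:941  15:1366
  16:2497  17:2272  18:2529  19:3076  20:2726  21:297  22:1552  23:2624
  24:462  25:1606  26:1253  27:1931  28:1690  29:1545  30:175  31:3033
  32:1191  33:3101  34:1081  35:3065  36:1995  37:3298  38:1939  39:1891
  40:685  41:2208  42:921  43:2682  44:1010  45:2645  46:535  47:1167
  48:2498  49:24  50:603  51:1057  52:2462  53:938  54:836  55:1001
  56:1055  57:3321  58:1153  59:1237  60:1529
Giant step factor: 1389^(-61) ≡ 1458 (mod 3637).
Scan 2962·1458^i mod 3637 for i = 0, 1, …:
  i=0: 2962   i=1: 1477   i=2: 362   i=3: 431
  i=4: 2834   i=5: 340   i=6: 1088   i=7: 572
  i=8: 1103   i=9: 620     …   i=36: 820
  i=37: 2624
Match at i=37, j=23: e = 37·61 + 23 = 2280.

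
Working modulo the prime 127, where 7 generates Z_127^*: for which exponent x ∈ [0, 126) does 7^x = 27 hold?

57

Baby-step giant-step with m = ceil(sqrt(126)) = 12.
Baby table (7^j mod 127 for j=0..11):
  0:1  1:7  2:49  3:89  4:115  5:43  6:47  7:75
  8:17  9:119  10:71  11:116
Giant step factor: 7^(-12) ≡ 94 (mod 127).
Scan 27·94^i mod 127 for i = 0, 1, …:
  i=0: 27   i=1: 125   i=2: 66   i=3: 108
  i=4: 119
Match at i=4, j=9: x = 4·12 + 9 = 57.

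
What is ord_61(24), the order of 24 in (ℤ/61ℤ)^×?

20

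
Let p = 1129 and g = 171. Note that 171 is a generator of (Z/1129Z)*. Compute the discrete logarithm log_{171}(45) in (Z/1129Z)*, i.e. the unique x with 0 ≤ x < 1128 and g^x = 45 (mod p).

Baby-step giant-step with m = ceil(sqrt(1128)) = 34.
Baby table (171^j mod 1129 for j=0..33):
  0:1  1:171  2:1016  3:999  4:350  5:13  6:1094  7:789
  8:568  9:34  10:169  11:674  12:96  13:610  14:442  15:1068
  16:859  17:119  18:27  19:101  20:336  21:1006  22:418  23:351
  24:184  25:981  26:659  27:918  28:47  29:134  30:334  31:664
  32:644  33:611
Giant step factor: 171^(-34) ≡ 291 (mod 1129).
Scan 45·291^i mod 1129 for i = 0, 1, …:
  i=0: 45   i=1: 676   i=2: 270   i=3: 669
  i=4: 491   i=5: 627   i=6: 688   i=7: 375
  i=8: 741   i=9: 1121     …   i=18: 729
  i=19: 1016
Match at i=19, j=2: x = 19·34 + 2 = 648.

648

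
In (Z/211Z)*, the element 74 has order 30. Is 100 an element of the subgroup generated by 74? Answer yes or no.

yes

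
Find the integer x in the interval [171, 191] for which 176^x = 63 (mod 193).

176

Compute 176^171 mod 193 = 76, then multiply by 176 repeatedly:
  176^171=76  176^172=59  176^173=155  176^174=67  176^175=19
  176^176=63
Found 63 at exponent 176.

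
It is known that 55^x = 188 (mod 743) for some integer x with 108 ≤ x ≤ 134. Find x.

132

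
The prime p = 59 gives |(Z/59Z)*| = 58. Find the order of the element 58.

The order of 58 must divide p − 1 = 58 = 2 · 29.
Divisors: 1, 2, 29, 58.
Check each in increasing order: 58^1 ≡ 58;  58^2 ≡ 1.
Smallest exponent giving 1 is 2.

2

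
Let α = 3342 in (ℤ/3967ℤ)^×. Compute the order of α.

1322

The order of 3342 must divide p − 1 = 3966 = 2 · 3 · 661.
Divisors: 1, 2, 3, 6, 661, 1322, 1983, 3966.
Check each in increasing order: 3342^1 ≡ 3342;  3342^2 ≡ 1859;  3342^3 ≡ 456;  3342^6 ≡ 1652;  3342^661 ≡ 3966;  3342^1322 ≡ 1.
Smallest exponent giving 1 is 1322.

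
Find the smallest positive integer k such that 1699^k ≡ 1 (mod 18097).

18096

The order of 1699 must divide p − 1 = 18096 = 2^4 · 3 · 13 · 29.
Divisors: 1, 2, 3, 4, 6, 8, 12, 13, 16, 24, 26, 29, 39, 48, 52, 58, 78, 87, 104, 116, 156, 174, 208, 232, 312, 348, 377, 464, 624, 696, 754, 1131, 1392, 1508, 2262, 3016, 4524, 6032, 9048, 18096.
Check each in increasing order: 1699^1 ≡ 1699;  1699^2 ≡ 9178;  1699^3 ≡ 11905;  1699^4 ≡ 12246;  1699^6 ≡ 11418;  1699^8 ≡ 12774;  1699^12 ≡ 18033;  1699^13 ≡ 17943;  1699^16 ≡ 12524;  1699^24 ≡ 4096;  1699^26 ≡ 5619;  1699^29 ≡ 7683;  1699^39 ≡ 3330;  1699^48 ≡ 1297;  1699^52 ≡ 11993;  1699^58 ≡ 14172;  1699^78 ≡ 13536;  1699^87 ≡ 11924;  1699^104 ≡ 15190;  1699^116 ≡ 5078;  1699^156 ≡ 9268;  1699^174 ≡ 11744;  1699^208 ≡ 17447;  1699^232 ≡ 15956;  1699^312 ≡ 7462;  1699^348 ≡ 4299;  1699^377 ≡ 2192;  1699^464 ≡ 5340;  1699^624 ≡ 15072;  1699^696 ≡ 4364;  1699^754 ≡ 9159;  1699^1131 ≡ 6955;  1699^1392 ≡ 6452;  1699^1508 ≡ 7686;  1699^2262 ≡ 16841;  1699^3016 ≡ 5988;  1699^4524 ≡ 3097;  1699^6032 ≡ 5987;  1699^9048 ≡ 18096;  1699^18096 ≡ 1.
Smallest exponent giving 1 is 18096.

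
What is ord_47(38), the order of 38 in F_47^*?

46

The order of 38 must divide p − 1 = 46 = 2 · 23.
Divisors: 1, 2, 23, 46.
Check each in increasing order: 38^1 ≡ 38;  38^2 ≡ 34;  38^23 ≡ 46;  38^46 ≡ 1.
Smallest exponent giving 1 is 46.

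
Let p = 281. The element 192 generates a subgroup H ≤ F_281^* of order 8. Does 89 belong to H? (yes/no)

yes

⟨192⟩ has order 8; its elements mod 281 are {1, 53, 60, 89, 192, 221, 228, 280}.
89 is in this set.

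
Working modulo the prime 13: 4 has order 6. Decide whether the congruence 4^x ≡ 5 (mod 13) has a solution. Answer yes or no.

no

⟨4⟩ has order 6; its elements mod 13 are {1, 3, 4, 9, 10, 12}.
5 is not in this set.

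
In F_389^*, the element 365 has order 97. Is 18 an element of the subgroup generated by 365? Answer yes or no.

no

18 ∈ ⟨365⟩ iff 18^97 ≡ 1 (mod 389), since |⟨365⟩| = 97.
18^97 mod 389 = 274.
Since 274 ≠ 1, 18 does not lie in the subgroup.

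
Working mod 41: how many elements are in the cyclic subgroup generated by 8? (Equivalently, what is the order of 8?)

20

The order of 8 must divide p − 1 = 40 = 2^3 · 5.
Divisors: 1, 2, 4, 5, 8, 10, 20, 40.
Check each in increasing order: 8^1 ≡ 8;  8^2 ≡ 23;  8^4 ≡ 37;  8^5 ≡ 9;  8^8 ≡ 16;  8^10 ≡ 40;  8^20 ≡ 1.
Smallest exponent giving 1 is 20.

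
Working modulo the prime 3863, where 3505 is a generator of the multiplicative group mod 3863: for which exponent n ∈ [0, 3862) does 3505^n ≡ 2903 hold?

220

Baby-step giant-step with m = ceil(sqrt(3862)) = 63.
Baby table (3505^j mod 3863 for j=0..62):
  0:1  1:3505  2:685  3:2002  4:1802  5:5  6:2073  7:3425
  8:2284  9:1284  10:25  11:2639  12:1673  13:3694  14:2557  15:125
  16:1606  17:639  18:3018  19:1196  20:625  21:304  22:3195  23:3501
  24:2117  25:3125  26:1520  27:523  28:2053  29:2859  30:173  31:3737
  32:2615  33:2539  34:2706  35:865  36:3233  37:1486  38:1106  39:1941
  40:462  41:713  42:3567  43:1667  44:1979  45:2310  46:3565  47:2383
  48:609  49:2169  50:3824  51:2373  52:326  53:3045  54:3119  55:3668
  56:276  57:1630  58:3636  59:143  60:2888  61:1380  62:424
Giant step factor: 3505^(-63) ≡ 194 (mod 3863).
Scan 2903·194^i mod 3863 for i = 0, 1, …:
  i=0: 2903   i=1: 3047   i=2: 79   i=3: 3737
Match at i=3, j=31: n = 3·63 + 31 = 220.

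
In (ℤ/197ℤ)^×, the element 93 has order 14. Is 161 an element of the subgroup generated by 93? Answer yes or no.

yes

⟨93⟩ has order 14; its elements mod 197 are {1, 6, 19, 33, 36, 83, 93, 104, 114, 161, 164, 178, 191, 196}.
161 is in this set.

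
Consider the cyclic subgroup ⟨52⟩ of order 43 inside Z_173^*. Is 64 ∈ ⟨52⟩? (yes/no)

no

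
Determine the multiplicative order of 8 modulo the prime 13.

4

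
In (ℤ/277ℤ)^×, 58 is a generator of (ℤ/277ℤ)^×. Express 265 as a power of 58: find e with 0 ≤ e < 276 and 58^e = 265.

64

Baby-step giant-step with m = ceil(sqrt(276)) = 17.
Baby table (58^j mod 277 for j=0..16):
  0:1  1:58  2:40  3:104  4:215  5:5  6:13  7:200
  8:243  9:244  10:25  11:65  12:169  13:107  14:112  15:125
  16:48
Giant step factor: 58^(-17) ≡ 99 (mod 277).
Scan 265·99^i mod 277 for i = 0, 1, …:
  i=0: 265   i=1: 197   i=2: 113   i=3: 107
Match at i=3, j=13: e = 3·17 + 13 = 64.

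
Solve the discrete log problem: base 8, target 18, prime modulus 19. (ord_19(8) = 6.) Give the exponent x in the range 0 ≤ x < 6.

Successive powers of 8 modulo 19:
  8^0=1  8^1=8  8^2=7  8^3=18
So 8^3 ≡ 18 (mod 19), giving x = 3.

3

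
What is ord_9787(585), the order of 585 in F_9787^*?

699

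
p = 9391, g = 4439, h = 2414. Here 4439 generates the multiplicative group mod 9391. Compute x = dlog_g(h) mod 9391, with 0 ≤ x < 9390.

Baby-step giant-step with m = ceil(sqrt(9390)) = 97.
Baby table (4439^j mod 9391 for j=0..96):
  0:1  1:4439  2:2403  3:8132  4:8335  5:7916  6:7393  7:5373
  8:6998  9:8085  10:6304  11:7667  12:829  13:8050  14:1195  15:8081
  16:7330  17:7446  18:5865  19:2883  20:7095  21:6682  22:4620  23:7627
  24:1698  25:5840  26:4600  27:3366  28:593  29:2847  30:6938  31:4693
  32:2989  33:8079  34:7843  35:2640  36:8383  37:4995  38:654  39:1287
  40:3265  41:3022  42:4310  43:2623  44:8048  45:1708  46:3275  47:457
  48:167  49:8815  50:6879  51:5740  52:2077  53:7232  54:4410  55:5146
  56:4182  57:7282  58:976  59:3213  60:6969  61:1437  62:2354  63:6614
  64:3280  65:3870  66:2791  67:2520  68:1599  69:7756  70:1478  71:5924
  72:1836  73:8007  74:7529  75:8053  76:5121  77:5899  78:3553  79:4278
  80:1440  81:6280  82:4432  83:8894  84:702  85:7757  86:5917  87:8327
  88:577  89:6951  90:6054  91:6055  92:1103  93:3506  94:2247  95:1191
  96:9107
Giant step factor: 4439^(-97) ≡ 5856 (mod 9391).
Scan 2414·5856^i mod 9391 for i = 0, 1, …:
  i=0: 2414   i=1: 2929   i=2: 4258   i=3: 1743
  i=4: 8382   i=5: 7626   i=6: 3651   i=7: 6340
  i=8: 4417   i=9: 3138     …   i=53: 8324
  i=54: 6054
Match at i=54, j=90: x = 54·97 + 90 = 5328.

5328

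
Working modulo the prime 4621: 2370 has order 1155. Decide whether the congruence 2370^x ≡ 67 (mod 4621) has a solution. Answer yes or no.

67 ∈ ⟨2370⟩ iff 67^1155 ≡ 1 (mod 4621), since |⟨2370⟩| = 1155.
67^1155 mod 4621 = 4620.
Since 4620 ≠ 1, 67 does not lie in the subgroup.

no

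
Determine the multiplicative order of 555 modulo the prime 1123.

1122

The order of 555 must divide p − 1 = 1122 = 2 · 3 · 11 · 17.
Divisors: 1, 2, 3, 6, 11, 17, 22, 33, 34, 51, 66, 102, 187, 374, 561, 1122.
Check each in increasing order: 555^1 ≡ 555;  555^2 ≡ 323;  555^3 ≡ 708;  555^6 ≡ 406;  555^11 ≡ 556;  555^17 ≡ 13;  555^22 ≡ 311;  555^33 ≡ 1097;  555^34 ≡ 169;  555^51 ≡ 1074;  555^66 ≡ 676;  555^102 ≡ 155;  555^187 ≡ 34;  555^374 ≡ 33;  555^561 ≡ 1122;  555^1122 ≡ 1.
Smallest exponent giving 1 is 1122.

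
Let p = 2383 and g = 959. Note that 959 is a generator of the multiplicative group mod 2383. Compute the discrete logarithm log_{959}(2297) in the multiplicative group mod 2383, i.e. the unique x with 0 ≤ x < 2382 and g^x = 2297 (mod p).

Baby-step giant-step with m = ceil(sqrt(2382)) = 49.
Baby table (959^j mod 2383 for j=0..48):
  0:1  1:959  2:2226  3:1949  4:819  5:1414  6:99  7:2004
  8:1138  9:2311  10:59  11:1772  12:269  13:607  14:661  15:21
  16:1075  17:1469  18:418  19:518  20:1098  21:2079  22:1573  23:68
  24:871  25:1239  26:1467  27:883  28:832  29:1966  30:441  31:1128
  32:2253  33:1629  34:1346  35:1611  36:765  37:2054  38:1428  39:1610
  40:2189  41:2211  42:1862  43:791  44:775  45:2112  46:2241  47:2036
  48:847
Giant step factor: 959^(-49) ≡ 1567 (mod 2383).
Scan 2297·1567^i mod 2383 for i = 0, 1, …:
  i=0: 2297   i=1: 1069   i=2: 2257   i=3: 347
  i=4: 425   i=5: 1118   i=6: 401   i=7: 1638
  i=8: 255   i=9: 1624     …   i=27: 2245
  i=28: 607
Match at i=28, j=13: x = 28·49 + 13 = 1385.

1385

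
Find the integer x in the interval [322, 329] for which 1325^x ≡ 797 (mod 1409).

324

Compute 1325^322 mod 1409 = 841, then multiply by 1325 repeatedly:
  1325^322=841  1325^323=1215  1325^324=797
Found 797 at exponent 324.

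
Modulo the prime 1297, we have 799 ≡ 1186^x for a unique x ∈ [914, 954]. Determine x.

945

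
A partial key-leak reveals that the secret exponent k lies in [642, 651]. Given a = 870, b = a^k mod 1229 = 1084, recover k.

651

Compute 870^642 mod 1229 = 356, then multiply by 870 repeatedly:
  870^642=356  870^643=12  870^644=608  870^645=490  870^646=1066
  870^647=754  870^648=923  870^649=473  870^650=1024  870^651=1084
Found 1084 at exponent 651.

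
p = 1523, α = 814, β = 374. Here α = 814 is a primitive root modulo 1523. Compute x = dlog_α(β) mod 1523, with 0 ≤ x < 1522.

717

Baby-step giant-step with m = ceil(sqrt(1522)) = 40.
Baby table (814^j mod 1523 for j=0..39):
  0:1  1:814  2:91  3:970  4:666  5:1459  6:1209  7:268
  8:363  9:20  10:1050  11:297  12:1124  13:1136  14:243  15:1335
  16:791  17:1168  18:400  19:1201  20:1371  21:1158  22:1398  23:291
  24:809  25:590  26:515  27:385  28:1175  29:6  30:315  31:546
  32:1251  33:950  34:1139  35:1162  36:85  37:655  38:120  39:208
Giant step factor: 814^(-40) ≡ 688 (mod 1523).
Scan 374·688^i mod 1523 for i = 0, 1, …:
  i=0: 374   i=1: 1448   i=2: 182   i=3: 330
  i=4: 113   i=5: 71   i=6: 112   i=7: 906
  i=8: 421   i=9: 278     …   i=16: 592
  i=17: 655
Match at i=17, j=37: x = 17·40 + 37 = 717.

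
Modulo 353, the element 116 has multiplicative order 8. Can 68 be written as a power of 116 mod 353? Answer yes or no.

no

68 ∈ ⟨116⟩ iff 68^8 ≡ 1 (mod 353), since |⟨116⟩| = 8.
68^8 mod 353 = 22.
Since 22 ≠ 1, 68 does not lie in the subgroup.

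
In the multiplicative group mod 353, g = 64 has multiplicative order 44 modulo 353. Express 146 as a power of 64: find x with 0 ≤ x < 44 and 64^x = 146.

17

Baby-step giant-step with m = ceil(sqrt(44)) = 7.
Baby table (64^j mod 353 for j=0..6):
  0:1  1:64  2:213  3:218  4:185  5:191  6:222
Giant step factor: 64^(-7) ≡ 349 (mod 353).
Scan 146·349^i mod 353 for i = 0, 1, …:
  i=0: 146   i=1: 122   i=2: 218
Match at i=2, j=3: x = 2·7 + 3 = 17.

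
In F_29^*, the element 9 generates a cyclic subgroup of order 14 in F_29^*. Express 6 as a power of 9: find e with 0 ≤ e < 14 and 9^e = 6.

Successive powers of 9 modulo 29:
  9^0=1  9^1=9  9^2=23  9^3=4  9^4=7  9^5=5
  9^6=16  9^7=28  9^8=20  9^9=6
So 9^9 ≡ 6 (mod 29), giving e = 9.

9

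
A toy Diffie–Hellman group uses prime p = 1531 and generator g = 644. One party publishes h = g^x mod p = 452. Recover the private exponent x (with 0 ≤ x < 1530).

864

Baby-step giant-step with m = ceil(sqrt(1530)) = 40.
Baby table (644^j mod 1531 for j=0..39):
  0:1  1:644  2:1366  3:910  4:1198  5:1419  6:1360  7:108
  8:657  9:552  10:296  11:780  12:152  13:1435  14:947  15:530
  16:1438  17:1348  18:35  19:1106  20:349  21:1230  22:593  23:673
  24:139  25:718  26:30  27:948  28:1174  29:1273  30:727  31:1233
  32:994  33:178  34:1338  35:1250  36:1225  37:435  38:1498  39:182
Giant step factor: 644^(-40) ≡ 354 (mod 1531).
Scan 452·354^i mod 1531 for i = 0, 1, …:
  i=0: 452   i=1: 784   i=2: 425   i=3: 412
  i=4: 403   i=5: 279   i=6: 782   i=7: 1248
  i=8: 864   i=9: 1187     …   i=20: 541
  i=21: 139
Match at i=21, j=24: x = 21·40 + 24 = 864.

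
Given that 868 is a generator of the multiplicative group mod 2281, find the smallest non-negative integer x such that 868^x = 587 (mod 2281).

279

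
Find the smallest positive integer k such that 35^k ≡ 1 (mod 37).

The order of 35 must divide p − 1 = 36 = 2^2 · 3^2.
Divisors: 1, 2, 3, 4, 6, 9, 12, 18, 36.
Check each in increasing order: 35^1 ≡ 35;  35^2 ≡ 4;  35^3 ≡ 29;  35^4 ≡ 16;  35^6 ≡ 27;  35^9 ≡ 6;  35^12 ≡ 26;  35^18 ≡ 36;  35^36 ≡ 1.
Smallest exponent giving 1 is 36.

36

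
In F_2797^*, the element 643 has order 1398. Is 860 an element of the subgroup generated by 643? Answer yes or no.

yes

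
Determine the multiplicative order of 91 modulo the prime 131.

65

The order of 91 must divide p − 1 = 130 = 2 · 5 · 13.
Divisors: 1, 2, 5, 10, 13, 26, 65, 130.
Check each in increasing order: 91^1 ≡ 91;  91^2 ≡ 28;  91^5 ≡ 80;  91^10 ≡ 112;  91^13 ≡ 58;  91^26 ≡ 89;  91^65 ≡ 1.
Smallest exponent giving 1 is 65.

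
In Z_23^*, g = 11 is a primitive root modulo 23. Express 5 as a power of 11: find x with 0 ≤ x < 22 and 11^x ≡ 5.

5

Successive powers of 11 modulo 23:
  11^0=1  11^1=11  11^2=6  11^3=20  11^4=13  11^5=5
So 11^5 ≡ 5 (mod 23), giving x = 5.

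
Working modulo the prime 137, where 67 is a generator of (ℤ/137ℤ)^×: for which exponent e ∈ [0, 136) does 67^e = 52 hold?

63

Baby-step giant-step with m = ceil(sqrt(136)) = 12.
Baby table (67^j mod 137 for j=0..11):
  0:1  1:67  2:105  3:48  4:65  5:108  6:112  7:106
  8:115  9:33  10:19  11:40
Giant step factor: 67^(-12) ≡ 121 (mod 137).
Scan 52·121^i mod 137 for i = 0, 1, …:
  i=0: 52   i=1: 127   i=2: 23   i=3: 43
  i=4: 134   i=5: 48
Match at i=5, j=3: e = 5·12 + 3 = 63.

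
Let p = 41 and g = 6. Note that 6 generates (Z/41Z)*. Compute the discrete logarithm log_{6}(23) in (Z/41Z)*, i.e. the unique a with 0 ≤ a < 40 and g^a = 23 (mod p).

Successive powers of 6 modulo 41:
  6^0=1  6^1=6  6^2=36  6^3=11  6^4=25  6^5=27
  6^6=39  6^7=29  6^8=10  6^9=19  6^10=32  6^11=28
  6^12=4  6^13=24  6^14=21  6^15=3  6^16=18  6^17=26
  6^18=33  6^19=34  6^20=40  6^21=35  6^22=5  6^23=30
  6^24=16  6^25=14  6^26=2  6^27=12  6^28=31  6^29=22
  6^30=9  6^31=13  6^32=37  6^33=17  6^34=20  6^35=38
  6^36=23
So 6^36 ≡ 23 (mod 41), giving a = 36.

36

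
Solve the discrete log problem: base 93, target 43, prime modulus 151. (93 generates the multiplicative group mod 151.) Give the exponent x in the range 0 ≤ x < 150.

62

Baby-step giant-step with m = ceil(sqrt(150)) = 13.
Baby table (93^j mod 151 for j=0..12):
  0:1  1:93  2:42  3:131  4:103  5:66  6:98  7:54
  8:39  9:3  10:128  11:126  12:91
Giant step factor: 93^(-13) ≡ 108 (mod 151).
Scan 43·108^i mod 151 for i = 0, 1, …:
  i=0: 43   i=1: 114   i=2: 81   i=3: 141
  i=4: 128
Match at i=4, j=10: x = 4·13 + 10 = 62.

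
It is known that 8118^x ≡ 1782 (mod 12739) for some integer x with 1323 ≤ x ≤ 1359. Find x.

1324

Compute 8118^1323 mod 12739 = 3418, then multiply by 8118 repeatedly:
  8118^1323=3418  8118^1324=1782
Found 1782 at exponent 1324.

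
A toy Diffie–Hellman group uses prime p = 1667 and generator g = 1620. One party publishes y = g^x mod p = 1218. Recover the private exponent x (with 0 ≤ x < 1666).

1355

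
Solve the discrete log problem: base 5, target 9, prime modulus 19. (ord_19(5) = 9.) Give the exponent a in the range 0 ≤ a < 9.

5

Successive powers of 5 modulo 19:
  5^0=1  5^1=5  5^2=6  5^3=11  5^4=17  5^5=9
So 5^5 ≡ 9 (mod 19), giving a = 5.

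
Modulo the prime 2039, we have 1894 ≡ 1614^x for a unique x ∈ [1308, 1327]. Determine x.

Compute 1614^1308 mod 2039 = 605, then multiply by 1614 repeatedly:
  1614^1308=605  1614^1309=1828  1614^1310=1998  1614^1311=1113  1614^1312=23
  1614^1313=420  1614^1314=932  1614^1315=1505  1614^1316=621  1614^1317=1145
  1614^1318=696  1614^1319=1894
Found 1894 at exponent 1319.

1319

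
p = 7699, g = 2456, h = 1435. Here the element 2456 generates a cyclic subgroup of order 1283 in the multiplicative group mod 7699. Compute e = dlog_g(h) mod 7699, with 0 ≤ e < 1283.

216

Baby-step giant-step with m = ceil(sqrt(1283)) = 36.
Baby table (2456^j mod 7699 for j=0..35):
  0:1  1:2456  2:3619  3:3618  4:1162  5:5242  6:1624  7:462
  8:2919  9:1295  10:833  11:5613  12:4318  13:3485  14:5571  15:1253
  16:5467  17:7595  18:6342  19:875  20:979  21:2336  22:1461  23:482
  24:5845  25:4384  26:3902  27:5756  28:1372  29:5169  30:7112  31:5740
  32:571  33:1158  34:3117  35:2546
Giant step factor: 2456^(-36) ≡ 5863 (mod 7699).
Scan 1435·5863^i mod 7699 for i = 0, 1, …:
  i=0: 1435   i=1: 6097   i=2: 254   i=3: 3295
  i=4: 1794   i=5: 1388   i=6: 1
Match at i=6, j=0: e = 6·36 + 0 = 216.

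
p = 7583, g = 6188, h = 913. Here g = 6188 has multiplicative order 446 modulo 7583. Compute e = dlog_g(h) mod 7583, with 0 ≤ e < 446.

Baby-step giant-step with m = ceil(sqrt(446)) = 22.
Baby table (6188^j mod 7583 for j=0..21):
  0:1  1:6188  2:4777  3:1542  4:2482  5:3041  6:4285  7:5412
  8:2928  9:2677  10:4004  11:3091  12:2782  13:1606  14:4198  15:5449
  16:4394  17:5017  18:394  19:3929  20:1554  21:908
Giant step factor: 6188^(-22) ≡ 913 (mod 7583).
Scan 913·913^i mod 7583 for i = 0, 1, …:
  i=0: 913   i=1: 7022   i=2: 3451   i=3: 3818
  i=4: 5237   i=5: 4091   i=6: 4247   i=7: 2598
  i=8: 6078   i=9: 6041     …   i=18: 312
  i=19: 4285
Match at i=19, j=6: e = 19·22 + 6 = 424.

424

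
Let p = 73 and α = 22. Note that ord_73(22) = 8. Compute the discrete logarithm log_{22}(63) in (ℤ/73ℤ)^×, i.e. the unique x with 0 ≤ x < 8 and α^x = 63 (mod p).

3

Successive powers of 22 modulo 73:
  22^0=1  22^1=22  22^2=46  22^3=63
So 22^3 ≡ 63 (mod 73), giving x = 3.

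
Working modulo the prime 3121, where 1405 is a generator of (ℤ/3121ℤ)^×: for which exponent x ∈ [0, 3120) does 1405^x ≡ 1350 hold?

Baby-step giant-step with m = ceil(sqrt(3120)) = 56.
Baby table (1405^j mod 3121 for j=0..55):
  0:1  1:1405  2:1553  3:386  4:2397  5:226  6:2309  7:1426
  8:2969  9:1789  10:1140  11:627  12:813  13:3100  14:1705  15:1718
  16:1257  17:2720  18:1496  19:1447  20:1264  21:71  22:3004  23:1028
  24:2438  25:1653  26:441  27:1647  28:1374  29:1692  30:2179  31:2915
  32:823  33:1545  34:1630  35:2457  36:259  37:1859  38:2739  39:102
  40:2865  41:2356  42:1920  43:1056  44:1205  45:1443  46:1886  47:101
  48:1460  49:803  50:1534  51:1780  52:979  53:2255  54:460  55:253
Giant step factor: 1405^(-56) ≡ 1385 (mod 3121).
Scan 1350·1385^i mod 3121 for i = 0, 1, …:
  i=0: 1350   i=1: 271   i=2: 815   i=3: 2094
  i=4: 781   i=5: 1819   i=6: 668   i=7: 1364
  i=8: 935   i=9: 2881   i=10: 1547   i=11: 1589
  i=12: 460
Match at i=12, j=54: x = 12·56 + 54 = 726.

726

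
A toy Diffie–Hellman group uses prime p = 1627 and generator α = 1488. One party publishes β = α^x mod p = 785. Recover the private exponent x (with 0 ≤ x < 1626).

Baby-step giant-step with m = ceil(sqrt(1626)) = 41.
Baby table (1488^j mod 1627 for j=0..40):
  0:1  1:1488  2:1424  3:558  4:534  5:616  6:607  7:231
  8:431  9:290  10:365  11:1329  12:747  13:295  14:1297  15:314
  16:283  17:1338  18:1123  19:95  20:1438  21:239  22:946  23:293
  24:1575  25:720  26:794  27:270  28:1518  29:508  30:976  31:1004
  32:366  33:1190  34:544  35:853  36:204  37:930  38:890  39:1569
  40:1554
Giant step factor: 1488^(-41) ≡ 748 (mod 1627).
Scan 785·748^i mod 1627 for i = 0, 1, …:
  i=0: 785   i=1: 1460   i=2: 363   i=3: 1442
  i=4: 1542   i=5: 1500   i=6: 997   i=7: 590
  i=8: 403   i=9: 449   i=10: 690   i=11: 361
  i=12: 1573   i=13: 283
Match at i=13, j=16: x = 13·41 + 16 = 549.

549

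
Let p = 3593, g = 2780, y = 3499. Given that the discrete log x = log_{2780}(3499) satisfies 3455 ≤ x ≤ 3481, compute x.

3460

Compute 2780^3455 mod 3593 = 1940, then multiply by 2780 repeatedly:
  2780^3455=1940  2780^3456=107  2780^3457=2834  2780^3458=2664  2780^3459=747
  2780^3460=3499
Found 3499 at exponent 3460.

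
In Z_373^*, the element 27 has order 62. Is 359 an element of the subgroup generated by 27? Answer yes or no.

no

359 ∈ ⟨27⟩ iff 359^62 ≡ 1 (mod 373), since |⟨27⟩| = 62.
359^62 mod 373 = 285.
Since 285 ≠ 1, 359 does not lie in the subgroup.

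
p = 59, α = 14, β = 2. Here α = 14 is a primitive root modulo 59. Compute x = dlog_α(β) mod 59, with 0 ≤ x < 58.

55

Baby-step giant-step with m = ceil(sqrt(58)) = 8.
Baby table (14^j mod 59 for j=0..7):
  0:1  1:14  2:19  3:30  4:7  5:39  6:15  7:33
Giant step factor: 14^(-8) ≡ 53 (mod 59).
Scan 2·53^i mod 59 for i = 0, 1, …:
  i=0: 2   i=1: 47   i=2: 13   i=3: 40
  i=4: 55   i=5: 24   i=6: 33
Match at i=6, j=7: x = 6·8 + 7 = 55.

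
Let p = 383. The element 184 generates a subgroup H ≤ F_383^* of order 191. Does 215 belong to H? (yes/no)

no

215 ∈ ⟨184⟩ iff 215^191 ≡ 1 (mod 383), since |⟨184⟩| = 191.
215^191 mod 383 = 382.
Since 382 ≠ 1, 215 does not lie in the subgroup.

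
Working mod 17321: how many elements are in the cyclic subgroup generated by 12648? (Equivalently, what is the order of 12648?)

1732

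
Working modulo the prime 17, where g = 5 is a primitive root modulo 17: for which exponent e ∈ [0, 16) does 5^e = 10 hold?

7

Successive powers of 5 modulo 17:
  5^0=1  5^1=5  5^2=8  5^3=6  5^4=13  5^5=14
  5^6=2  5^7=10
So 5^7 ≡ 10 (mod 17), giving e = 7.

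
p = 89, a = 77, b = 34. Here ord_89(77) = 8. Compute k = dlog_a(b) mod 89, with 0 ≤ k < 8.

Successive powers of 77 modulo 89:
  77^0=1  77^1=77  77^2=55  77^3=52  77^4=88  77^5=12
  77^6=34
So 77^6 ≡ 34 (mod 89), giving k = 6.

6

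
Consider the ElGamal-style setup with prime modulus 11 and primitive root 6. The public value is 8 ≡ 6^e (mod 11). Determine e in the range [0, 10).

Successive powers of 6 modulo 11:
  6^0=1  6^1=6  6^2=3  6^3=7  6^4=9  6^5=10
  6^6=5  6^7=8
So 6^7 ≡ 8 (mod 11), giving e = 7.

7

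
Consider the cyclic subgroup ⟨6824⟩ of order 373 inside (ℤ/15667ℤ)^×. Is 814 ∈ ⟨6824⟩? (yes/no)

yes

814 ∈ ⟨6824⟩ iff 814^373 ≡ 1 (mod 15667), since |⟨6824⟩| = 373.
814^373 mod 15667 = 1.
Since 1 = 1, 814 lies in the subgroup.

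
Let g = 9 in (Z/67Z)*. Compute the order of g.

The order of 9 must divide p − 1 = 66 = 2 · 3 · 11.
Divisors: 1, 2, 3, 6, 11, 22, 33, 66.
Check each in increasing order: 9^1 ≡ 9;  9^2 ≡ 14;  9^3 ≡ 59;  9^6 ≡ 64;  9^11 ≡ 1.
Smallest exponent giving 1 is 11.

11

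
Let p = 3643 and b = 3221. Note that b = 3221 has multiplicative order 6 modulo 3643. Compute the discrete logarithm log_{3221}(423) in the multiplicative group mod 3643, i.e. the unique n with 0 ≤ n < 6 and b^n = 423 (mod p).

5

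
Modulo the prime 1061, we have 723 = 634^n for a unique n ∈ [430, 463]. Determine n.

451

Compute 634^430 mod 1061 = 948, then multiply by 634 repeatedly:
  634^430=948  634^431=506  634^432=382  634^433=280  634^434=333
  634^435=1044  634^436=893  634^437=649  634^438=859  634^439=313
  634^440=35  634^441=970  634^442=661  634^443=1040  634^444=479
  634^445=240  634^446=437  634^447=137  634^448=917  634^449=1011
  634^450=130  634^451=723
Found 723 at exponent 451.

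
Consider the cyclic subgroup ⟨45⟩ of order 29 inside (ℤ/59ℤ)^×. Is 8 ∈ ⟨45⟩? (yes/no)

no

8 ∈ ⟨45⟩ iff 8^29 ≡ 1 (mod 59), since |⟨45⟩| = 29.
8^29 mod 59 = 58.
Since 58 ≠ 1, 8 does not lie in the subgroup.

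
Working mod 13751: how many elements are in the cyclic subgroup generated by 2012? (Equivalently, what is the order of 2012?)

13750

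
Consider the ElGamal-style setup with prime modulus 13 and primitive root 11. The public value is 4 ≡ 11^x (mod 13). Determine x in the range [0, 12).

2

Successive powers of 11 modulo 13:
  11^0=1  11^1=11  11^2=4
So 11^2 ≡ 4 (mod 13), giving x = 2.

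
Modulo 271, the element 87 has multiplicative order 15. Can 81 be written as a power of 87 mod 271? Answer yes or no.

⟨87⟩ has order 15; its elements mod 271 are {1, 9, 10, 28, 57, 81, 87, 90, 100, 187, 241, 242, 244, 252, 268}.
81 is in this set.

yes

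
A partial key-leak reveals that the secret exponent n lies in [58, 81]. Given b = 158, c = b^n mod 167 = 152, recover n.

Compute 158^58 mod 167 = 128, then multiply by 158 repeatedly:
  158^58=128  158^59=17  158^60=14  158^61=41  158^62=132
  158^63=148  158^64=4  158^65=131  158^66=157  158^67=90
  158^68=25  158^69=109  158^70=21  158^71=145  158^72=31
  158^73=55  158^74=6  158^75=113  158^76=152
Found 152 at exponent 76.

76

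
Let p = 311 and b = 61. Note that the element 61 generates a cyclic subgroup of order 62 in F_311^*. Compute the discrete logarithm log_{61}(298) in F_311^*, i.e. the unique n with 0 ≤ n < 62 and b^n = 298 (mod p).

23

Baby-step giant-step with m = ceil(sqrt(62)) = 8.
Baby table (61^j mod 311 for j=0..7):
  0:1  1:61  2:300  3:262  4:121  5:228  6:224  7:291
Giant step factor: 61^(-8) ≡ 13 (mod 311).
Scan 298·13^i mod 311 for i = 0, 1, …:
  i=0: 298   i=1: 142   i=2: 291
Match at i=2, j=7: n = 2·8 + 7 = 23.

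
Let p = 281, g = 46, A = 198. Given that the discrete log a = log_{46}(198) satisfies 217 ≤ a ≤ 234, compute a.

219

Compute 46^217 mod 281 = 139, then multiply by 46 repeatedly:
  46^217=139  46^218=212  46^219=198
Found 198 at exponent 219.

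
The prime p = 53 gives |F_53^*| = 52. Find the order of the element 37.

The order of 37 must divide p − 1 = 52 = 2^2 · 13.
Divisors: 1, 2, 4, 13, 26, 52.
Check each in increasing order: 37^1 ≡ 37;  37^2 ≡ 44;  37^4 ≡ 28;  37^13 ≡ 52;  37^26 ≡ 1.
Smallest exponent giving 1 is 26.

26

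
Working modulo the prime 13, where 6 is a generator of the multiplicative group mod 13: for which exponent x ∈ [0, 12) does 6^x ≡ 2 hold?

5

Successive powers of 6 modulo 13:
  6^0=1  6^1=6  6^2=10  6^3=8  6^4=9  6^5=2
So 6^5 ≡ 2 (mod 13), giving x = 5.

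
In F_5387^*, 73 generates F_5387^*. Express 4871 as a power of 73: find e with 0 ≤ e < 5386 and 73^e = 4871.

1575

Baby-step giant-step with m = ceil(sqrt(5386)) = 74.
Baby table (73^j mod 5387 for j=0..73):
  0:1  1:73  2:5329  3:1153  4:3364  5:3157  6:4207  7:52
  8:3796  9:2371  10:699  11:2544  12:2554  13:3284  14:2704  15:3460
  16:4778  17:4026  18:3000  19:3520  20:3771  21:546  22:2149  23:654
  24:4646  25:5164  26:5269  27:2160  28:1457  29:4008  30:1686  31:4564
  32:4565  33:4638  34:4580  35:346  36:3710  37:1480  38:300  39:352
  40:4148  41:1132  42:1831  43:4375  44:1542  45:4826  46:2143  47:216
  48:4994  49:3633  50:1246  51:4766  52:3150  53:3696  54:458  55:1112
  56:371  57:148  58:30  59:2190  60:3647  61:2268  62:3954  63:3131
  64:2309  65:1560  66:753  67:1099  68:4809  69:902  70:1202  71:1554
  72:315  73:1447
Giant step factor: 73^(-74) ≡ 2917 (mod 5387).
Scan 4871·2917^i mod 5387 for i = 0, 1, …:
  i=0: 4871   i=1: 3188   i=2: 1434   i=3: 2666
  i=4: 3281   i=5: 3365   i=6: 591   i=7: 107
  i=8: 5060   i=9: 5027     …   i=20: 1304
  i=21: 546
Match at i=21, j=21: e = 21·74 + 21 = 1575.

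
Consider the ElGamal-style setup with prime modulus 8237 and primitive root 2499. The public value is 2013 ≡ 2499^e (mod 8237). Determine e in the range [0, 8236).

4990

Baby-step giant-step with m = ceil(sqrt(8236)) = 91.
Baby table (2499^j mod 8237 for j=0..90):
  0:1  1:2499  2:1355  3:738  4:7411  5:3313  6:1002  7:8187
  8:6842  9:6383  10:4285  11:115  12:7327  13:7559  14:2500  15:3854
  16:2093  17:8149  18:2487  19:4315  20:952  21:6792  22:4988  23:2431
  24:4400  25:7442  26:6649  27:1822  28:6354  29:5947  30:2005  31:2399
  32:6802  33:5267  34:7744  35:3543  36:7419  37:6831  38:3605  39:5854
  40:234  41:8176  42:4064  43:7952  44:4404  45:964  46:3832  47:4774
  48:3050  49:2725  50:6013  51:2199  52:1222  53:6088  54:173  55:4003
  56:3779  57:4119  58:5368  59:4796  60:369  61:7824  62:5775  63:501
  64:8212  65:3421  66:7310  67:6261  68:4176  69:7782  70:7898  71:1250
  72:1927  73:5165  74:8193  75:5362  76:6276  77:476  78:3396  79:2494
  80:5334  81:2200  82:3721  83:7443  84:911  85:3177  86:7092  87:5121
  88:5318  89:3401  90:6752
Giant step factor: 2499^(-91) ≡ 1487 (mod 8237).
Scan 2013·1487^i mod 8237 for i = 0, 1, …:
  i=0: 2013   i=1: 3300   i=2: 6085   i=3: 4169
  i=4: 5079   i=5: 7381   i=6: 3863   i=7: 3092
  i=8: 1558   i=9: 2149     …   i=53: 1522
  i=54: 6276
Match at i=54, j=76: e = 54·91 + 76 = 4990.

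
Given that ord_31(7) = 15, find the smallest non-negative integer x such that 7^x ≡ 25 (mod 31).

10

Successive powers of 7 modulo 31:
  7^0=1  7^1=7  7^2=18  7^3=2  7^4=14  7^5=5
  7^6=4  7^7=28  7^8=10  7^9=8  7^10=25
So 7^10 ≡ 25 (mod 31), giving x = 10.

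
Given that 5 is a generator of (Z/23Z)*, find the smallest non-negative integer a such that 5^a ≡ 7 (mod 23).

Successive powers of 5 modulo 23:
  5^0=1  5^1=5  5^2=2  5^3=10  5^4=4  5^5=20
  5^6=8  5^7=17  5^8=16  5^9=11  5^10=9  5^11=22
  5^12=18  5^13=21  5^14=13  5^15=19  5^16=3  5^17=15
  5^18=6  5^19=7
So 5^19 ≡ 7 (mod 23), giving a = 19.

19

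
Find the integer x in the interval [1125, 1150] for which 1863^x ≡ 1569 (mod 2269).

Compute 1863^1125 mod 2269 = 421, then multiply by 1863 repeatedly:
  1863^1125=421  1863^1126=1518  1863^1127=860  1863^1128=266  1863^1129=916
  1863^1130=220  1863^1131=1440  1863^1132=762  1863^1133=1481  1863^1134=2268
  1863^1135=406  1863^1136=801  1863^1137=1530  1863^1138=526  1863^1139=1999
  1863^1140=708  1863^1141=715  1863^1142=142  1863^1143=1342  1863^1144=1977
  1863^1145=564  1863^1146=185  1863^1147=2036  1863^1148=1569
Found 1569 at exponent 1148.

1148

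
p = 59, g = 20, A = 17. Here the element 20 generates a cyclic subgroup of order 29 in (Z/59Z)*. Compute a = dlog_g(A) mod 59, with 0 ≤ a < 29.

Successive powers of 20 modulo 59:
  20^0=1  20^1=20  20^2=46  20^3=35  20^4=51  20^5=17
So 20^5 ≡ 17 (mod 59), giving a = 5.

5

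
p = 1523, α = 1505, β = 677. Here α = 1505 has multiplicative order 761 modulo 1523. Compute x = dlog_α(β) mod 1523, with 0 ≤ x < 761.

354

Baby-step giant-step with m = ceil(sqrt(761)) = 28.
Baby table (1505^j mod 1523 for j=0..27):
  0:1  1:1505  2:324  3:260  4:1412  5:475  6:588  7:77
  8:137  9:580  10:221  11:591  12:23  13:1109  14:1360  15:1411
  16:493  17:264  18:1340  19:248  20:105  21:1156  22:514  23:1409
  24:529  25:1139  26:820  27:470
Giant step factor: 1505^(-28) ≡ 1067 (mod 1523).
Scan 677·1067^i mod 1523 for i = 0, 1, …:
  i=0: 677   i=1: 457   i=2: 259   i=3: 690
  i=4: 621   i=5: 102   i=6: 701   i=7: 174
  i=8: 1375   i=9: 476   i=10: 733   i=11: 812
  i=12: 1340
Match at i=12, j=18: x = 12·28 + 18 = 354.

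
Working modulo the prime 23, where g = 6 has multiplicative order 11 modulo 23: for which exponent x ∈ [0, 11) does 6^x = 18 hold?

Successive powers of 6 modulo 23:
  6^0=1  6^1=6  6^2=13  6^3=9  6^4=8  6^5=2
  6^6=12  6^7=3  6^8=18
So 6^8 ≡ 18 (mod 23), giving x = 8.

8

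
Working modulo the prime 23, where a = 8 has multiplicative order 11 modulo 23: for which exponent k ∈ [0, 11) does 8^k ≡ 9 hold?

9

Successive powers of 8 modulo 23:
  8^0=1  8^1=8  8^2=18  8^3=6  8^4=2  8^5=16
  8^6=13  8^7=12  8^8=4  8^9=9
So 8^9 ≡ 9 (mod 23), giving k = 9.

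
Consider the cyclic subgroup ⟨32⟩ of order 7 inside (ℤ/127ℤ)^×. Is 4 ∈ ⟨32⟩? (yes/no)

yes

⟨32⟩ has order 7; its elements mod 127 are {1, 2, 4, 8, 16, 32, 64}.
4 is in this set.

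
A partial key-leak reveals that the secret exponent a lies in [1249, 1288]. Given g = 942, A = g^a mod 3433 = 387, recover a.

1256

Compute 942^1249 mod 3433 = 3269, then multiply by 942 repeatedly:
  942^1249=3269  942^1250=3430  942^1251=607  942^1252=1916  942^1253=2547
  942^1254=3040  942^1255=558  942^1256=387
Found 387 at exponent 1256.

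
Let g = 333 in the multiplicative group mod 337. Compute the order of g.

The order of 333 must divide p − 1 = 336 = 2^4 · 3 · 7.
Divisors: 1, 2, 3, 4, 6, 7, 8, 12, 14, 16, 21, 24, 28, 42, 48, 56, 84, 112, 168, 336.
Check each in increasing order: 333^1 ≡ 333;  333^2 ≡ 16;  333^3 ≡ 273;  333^4 ≡ 256;  333^6 ≡ 52;  333^7 ≡ 129;  333^8 ≡ 158;  333^12 ≡ 8;  333^14 ≡ 128;  333^16 ≡ 26;  333^21 ≡ 336;  333^24 ≡ 64;  333^28 ≡ 208;  333^42 ≡ 1.
Smallest exponent giving 1 is 42.

42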